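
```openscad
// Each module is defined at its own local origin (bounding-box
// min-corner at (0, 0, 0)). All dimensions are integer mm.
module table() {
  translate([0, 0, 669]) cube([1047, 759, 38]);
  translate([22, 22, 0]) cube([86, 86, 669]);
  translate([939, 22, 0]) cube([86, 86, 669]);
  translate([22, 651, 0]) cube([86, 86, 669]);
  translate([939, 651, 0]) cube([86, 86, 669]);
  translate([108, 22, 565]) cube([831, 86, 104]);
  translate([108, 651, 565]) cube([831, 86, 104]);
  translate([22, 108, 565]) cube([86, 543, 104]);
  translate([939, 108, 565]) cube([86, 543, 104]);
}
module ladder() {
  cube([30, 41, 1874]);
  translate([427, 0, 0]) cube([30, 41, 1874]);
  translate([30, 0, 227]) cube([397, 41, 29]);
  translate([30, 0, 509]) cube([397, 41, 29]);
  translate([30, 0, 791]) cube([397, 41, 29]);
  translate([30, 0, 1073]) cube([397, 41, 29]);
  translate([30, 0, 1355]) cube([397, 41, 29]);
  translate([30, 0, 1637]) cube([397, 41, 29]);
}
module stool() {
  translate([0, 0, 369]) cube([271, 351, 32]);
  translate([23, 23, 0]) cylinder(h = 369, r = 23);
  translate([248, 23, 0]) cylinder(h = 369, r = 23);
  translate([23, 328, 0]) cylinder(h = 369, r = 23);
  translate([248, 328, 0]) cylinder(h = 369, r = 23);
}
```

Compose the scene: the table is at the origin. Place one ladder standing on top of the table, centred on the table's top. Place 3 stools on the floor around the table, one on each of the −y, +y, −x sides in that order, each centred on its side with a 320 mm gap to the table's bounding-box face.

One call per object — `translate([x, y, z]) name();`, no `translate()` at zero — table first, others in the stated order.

table();
translate([295, 359, 707]) ladder();
translate([388, -671, 0]) stool();
translate([388, 1079, 0]) stool();
translate([-591, 204, 0]) stool();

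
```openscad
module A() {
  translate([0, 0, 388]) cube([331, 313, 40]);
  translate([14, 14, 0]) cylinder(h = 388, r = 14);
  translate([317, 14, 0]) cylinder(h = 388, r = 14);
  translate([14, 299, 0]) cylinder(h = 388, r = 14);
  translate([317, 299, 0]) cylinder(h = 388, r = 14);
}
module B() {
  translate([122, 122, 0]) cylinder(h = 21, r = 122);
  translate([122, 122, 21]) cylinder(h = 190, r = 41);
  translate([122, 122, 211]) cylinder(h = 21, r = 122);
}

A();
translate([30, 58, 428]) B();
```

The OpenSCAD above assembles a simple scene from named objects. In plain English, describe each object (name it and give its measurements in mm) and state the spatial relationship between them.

A is a four-legged stool. The seat is a 331×313×40 mm slab whose top surface is at z = 428 mm; four round legs, each 28 mm in diameter, run from the floor (z = 0) to the underside of the seat, each leg's axis is inset half a diameter from the nearest pair of seat edges (so the leg's bounding box is flush with the corner).

B is a spool: two coaxial disc flanges of radius 122 mm and thickness 21 mm, joined by a core cylinder of radius 41 mm and height 190 mm. The lower flange rests on z = 0 and the three cylinders share a vertical axis.

The spool is on top of the stool.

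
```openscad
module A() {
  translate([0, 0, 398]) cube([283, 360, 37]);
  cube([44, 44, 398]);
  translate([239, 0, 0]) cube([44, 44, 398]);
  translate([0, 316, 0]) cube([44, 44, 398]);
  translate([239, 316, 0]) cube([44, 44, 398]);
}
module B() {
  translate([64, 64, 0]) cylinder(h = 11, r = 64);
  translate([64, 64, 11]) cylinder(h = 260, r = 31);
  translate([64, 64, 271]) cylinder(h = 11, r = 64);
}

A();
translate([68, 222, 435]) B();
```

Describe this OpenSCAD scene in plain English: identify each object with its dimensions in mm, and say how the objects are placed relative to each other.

A is a four-legged stool. The seat is a 283×360×37 mm slab whose top surface is at z = 435 mm; four square legs, each 44×44 mm in cross-section, run from the floor (z = 0) to the underside of the seat, each flush with a corner of the seat.

B is a spool: two coaxial disc flanges of radius 64 mm and thickness 11 mm, joined by a core cylinder of radius 31 mm and height 260 mm. The lower flange rests on z = 0 and the three cylinders share a vertical axis.

The spool is on top of the stool.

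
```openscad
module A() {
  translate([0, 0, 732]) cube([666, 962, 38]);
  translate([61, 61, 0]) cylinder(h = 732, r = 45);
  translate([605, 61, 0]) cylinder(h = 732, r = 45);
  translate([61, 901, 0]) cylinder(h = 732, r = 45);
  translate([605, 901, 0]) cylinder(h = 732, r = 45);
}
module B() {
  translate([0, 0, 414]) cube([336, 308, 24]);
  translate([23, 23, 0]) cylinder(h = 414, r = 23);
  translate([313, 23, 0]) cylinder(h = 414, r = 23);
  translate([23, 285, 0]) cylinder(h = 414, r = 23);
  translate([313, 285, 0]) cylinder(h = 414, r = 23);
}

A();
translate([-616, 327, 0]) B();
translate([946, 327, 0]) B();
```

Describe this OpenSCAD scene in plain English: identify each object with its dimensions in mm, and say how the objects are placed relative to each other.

A is a rectangular dining table. The top is 666×962×38 mm with its upper surface at z = 770 mm. It stands on four round legs of 90 mm diameter, each leg's bounding box inset 16 mm from the nearest pair of top edges, running from the floor to the underside of the top.

B is a simple wooden stool: a rectangular seat 336 mm (x) by 308 mm (y), 24 mm thick, top face at z = 438 mm, on four round legs, each 46 mm in diameter. The legs rest on z = 0, each leg's axis is inset half a diameter from the nearest pair of seat edges (so the leg's bounding box is flush with the corner).

Two stools sit around the table at the −x, +x sides.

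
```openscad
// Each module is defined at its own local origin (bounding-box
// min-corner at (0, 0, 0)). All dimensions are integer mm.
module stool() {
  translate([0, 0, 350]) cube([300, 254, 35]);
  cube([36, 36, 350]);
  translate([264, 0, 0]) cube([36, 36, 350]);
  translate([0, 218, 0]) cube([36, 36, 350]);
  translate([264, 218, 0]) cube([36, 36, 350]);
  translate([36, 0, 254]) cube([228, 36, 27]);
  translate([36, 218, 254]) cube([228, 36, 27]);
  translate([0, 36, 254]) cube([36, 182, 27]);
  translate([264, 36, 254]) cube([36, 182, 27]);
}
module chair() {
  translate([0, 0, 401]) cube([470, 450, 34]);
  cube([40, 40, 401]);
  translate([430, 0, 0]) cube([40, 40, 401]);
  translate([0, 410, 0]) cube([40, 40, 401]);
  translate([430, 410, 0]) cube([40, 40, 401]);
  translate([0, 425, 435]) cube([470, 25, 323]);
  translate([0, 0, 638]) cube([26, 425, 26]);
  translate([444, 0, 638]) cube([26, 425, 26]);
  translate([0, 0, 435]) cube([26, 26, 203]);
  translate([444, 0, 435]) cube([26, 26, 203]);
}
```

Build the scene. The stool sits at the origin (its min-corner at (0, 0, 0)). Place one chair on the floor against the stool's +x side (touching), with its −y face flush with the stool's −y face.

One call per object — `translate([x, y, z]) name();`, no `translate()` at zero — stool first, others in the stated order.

stool();
translate([300, 0, 0]) chair();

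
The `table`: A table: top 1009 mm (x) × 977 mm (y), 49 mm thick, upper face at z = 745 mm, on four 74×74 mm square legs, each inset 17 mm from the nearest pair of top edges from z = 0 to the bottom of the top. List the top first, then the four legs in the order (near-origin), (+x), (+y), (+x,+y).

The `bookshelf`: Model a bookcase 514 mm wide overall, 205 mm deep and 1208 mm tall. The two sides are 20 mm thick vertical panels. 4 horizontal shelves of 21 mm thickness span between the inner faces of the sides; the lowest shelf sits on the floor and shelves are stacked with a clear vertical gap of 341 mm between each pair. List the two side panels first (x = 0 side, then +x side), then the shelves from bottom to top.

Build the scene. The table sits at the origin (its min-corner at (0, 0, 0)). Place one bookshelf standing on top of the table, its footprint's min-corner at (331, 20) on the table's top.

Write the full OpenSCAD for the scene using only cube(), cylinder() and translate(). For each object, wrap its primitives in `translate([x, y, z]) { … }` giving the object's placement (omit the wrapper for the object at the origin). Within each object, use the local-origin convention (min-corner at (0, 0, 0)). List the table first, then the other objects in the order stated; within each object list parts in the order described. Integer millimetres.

translate([0, 0, 696]) cube([1009, 977, 49]);
translate([17, 17, 0]) cube([74, 74, 696]);
translate([918, 17, 0]) cube([74, 74, 696]);
translate([17, 886, 0]) cube([74, 74, 696]);
translate([918, 886, 0]) cube([74, 74, 696]);
translate([331, 20, 745]) {
  cube([20, 205, 1208]);
  translate([494, 0, 0]) cube([20, 205, 1208]);
  translate([20, 0, 0]) cube([474, 205, 21]);
  translate([20, 0, 362]) cube([474, 205, 21]);
  translate([20, 0, 724]) cube([474, 205, 21]);
  translate([20, 0, 1086]) cube([474, 205, 21]);
}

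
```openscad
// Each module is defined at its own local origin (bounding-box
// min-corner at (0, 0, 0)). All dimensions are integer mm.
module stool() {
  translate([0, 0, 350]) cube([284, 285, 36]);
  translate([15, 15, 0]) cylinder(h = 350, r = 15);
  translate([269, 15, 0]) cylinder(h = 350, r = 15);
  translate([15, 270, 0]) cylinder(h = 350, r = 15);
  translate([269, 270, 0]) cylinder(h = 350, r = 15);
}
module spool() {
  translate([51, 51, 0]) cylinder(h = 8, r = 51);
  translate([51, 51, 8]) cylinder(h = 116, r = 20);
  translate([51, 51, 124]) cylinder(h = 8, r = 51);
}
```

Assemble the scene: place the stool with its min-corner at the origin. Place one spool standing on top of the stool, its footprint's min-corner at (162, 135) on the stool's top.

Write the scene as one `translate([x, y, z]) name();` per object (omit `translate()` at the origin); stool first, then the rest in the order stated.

stool();
translate([162, 135, 386]) spool();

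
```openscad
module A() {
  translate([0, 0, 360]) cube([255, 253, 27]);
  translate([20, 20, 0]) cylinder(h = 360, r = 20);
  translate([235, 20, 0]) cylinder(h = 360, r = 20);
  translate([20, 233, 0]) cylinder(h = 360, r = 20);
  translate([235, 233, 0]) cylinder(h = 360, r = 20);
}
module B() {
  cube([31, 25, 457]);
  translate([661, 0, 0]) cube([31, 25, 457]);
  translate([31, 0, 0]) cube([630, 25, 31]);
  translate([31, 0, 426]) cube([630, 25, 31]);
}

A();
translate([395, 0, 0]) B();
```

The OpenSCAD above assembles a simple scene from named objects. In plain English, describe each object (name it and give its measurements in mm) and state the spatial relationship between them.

A is a four-legged stool. The seat is 255×253 mm, 27 mm thick, top at z = 387 mm. It stands on four round legs, each 40 mm in diameter, from z = 0 to the seat underside, each leg's axis is inset half a diameter from the nearest pair of seat edges (so the leg's bounding box is flush with the corner).

B is a picture frame with a 630×395 mm rectangular opening (x by z) and a uniform 31 mm border on every side. Frame depth is 25 mm along y. It is built from two vertical stiles running the full outside height and two horizontal rails spanning the gap between the stiles.

The picture frame is on the floor beside the stool on its +x side.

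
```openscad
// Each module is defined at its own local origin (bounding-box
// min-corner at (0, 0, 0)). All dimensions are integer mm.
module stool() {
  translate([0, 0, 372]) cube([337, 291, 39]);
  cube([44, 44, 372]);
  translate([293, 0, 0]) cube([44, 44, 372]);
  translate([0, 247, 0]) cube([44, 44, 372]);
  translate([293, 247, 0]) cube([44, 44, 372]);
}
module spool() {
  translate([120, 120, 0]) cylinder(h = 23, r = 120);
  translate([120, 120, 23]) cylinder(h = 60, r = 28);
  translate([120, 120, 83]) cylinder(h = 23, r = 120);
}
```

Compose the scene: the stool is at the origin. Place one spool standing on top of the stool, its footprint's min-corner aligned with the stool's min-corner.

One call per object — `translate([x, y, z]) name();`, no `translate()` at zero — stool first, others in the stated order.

stool();
translate([0, 0, 411]) spool();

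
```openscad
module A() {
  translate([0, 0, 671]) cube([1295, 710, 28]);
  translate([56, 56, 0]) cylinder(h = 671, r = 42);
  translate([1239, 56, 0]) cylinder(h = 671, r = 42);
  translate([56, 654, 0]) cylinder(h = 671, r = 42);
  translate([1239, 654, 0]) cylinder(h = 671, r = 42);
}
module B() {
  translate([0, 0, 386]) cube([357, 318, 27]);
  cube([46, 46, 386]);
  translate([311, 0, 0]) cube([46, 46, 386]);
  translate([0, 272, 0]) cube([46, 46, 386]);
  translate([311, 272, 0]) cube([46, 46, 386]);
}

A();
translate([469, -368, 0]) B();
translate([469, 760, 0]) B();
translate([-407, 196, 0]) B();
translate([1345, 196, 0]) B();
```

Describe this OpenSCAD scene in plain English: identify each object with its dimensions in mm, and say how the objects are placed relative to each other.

A is a table with a 1295×710 mm rectangular top, 28 mm thick, top surface at z = 699 mm, supported by four round legs of 84 mm diameter, each leg's bounding box inset 14 mm from the nearest pair of top edges, running from the floor.

B is a simple wooden stool: a rectangular seat 357 mm (x) by 318 mm (y), 27 mm thick, top face at z = 413 mm, on four square legs, each 46×46 mm in cross-section. The legs rest on z = 0, each flush with a corner of the seat.

Four stools sit around the table at the −y, +y, −x, +x sides.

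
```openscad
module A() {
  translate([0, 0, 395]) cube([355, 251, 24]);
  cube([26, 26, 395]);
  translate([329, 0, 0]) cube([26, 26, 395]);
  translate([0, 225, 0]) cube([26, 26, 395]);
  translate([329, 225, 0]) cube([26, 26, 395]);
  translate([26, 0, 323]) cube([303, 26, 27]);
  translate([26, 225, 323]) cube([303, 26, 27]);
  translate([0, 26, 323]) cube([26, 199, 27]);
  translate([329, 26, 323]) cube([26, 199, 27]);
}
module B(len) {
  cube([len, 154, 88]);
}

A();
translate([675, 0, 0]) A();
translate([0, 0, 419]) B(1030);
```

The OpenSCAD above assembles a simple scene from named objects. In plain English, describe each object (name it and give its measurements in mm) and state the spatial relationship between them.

A is a simple wooden stool: a rectangular seat 355 mm (x) by 251 mm (y), 24 mm thick, top face at z = 419 mm, on four square legs, each 26×26 mm in cross-section. The legs rest on z = 0, each flush with a corner of the seat. Four stretchers, 26 mm wide and 27 mm tall, connect adjacent legs with their undersides at z = 323 mm, each running between the inner faces of the legs it joins and aligned with the legs' outer faces on the other axis.

B is a rectangular beam 1030 mm long (x), 154 mm deep (y), 88 mm thick (z).

The beam spans the tops of two stools placed 320 mm apart, resting at z = 419 mm.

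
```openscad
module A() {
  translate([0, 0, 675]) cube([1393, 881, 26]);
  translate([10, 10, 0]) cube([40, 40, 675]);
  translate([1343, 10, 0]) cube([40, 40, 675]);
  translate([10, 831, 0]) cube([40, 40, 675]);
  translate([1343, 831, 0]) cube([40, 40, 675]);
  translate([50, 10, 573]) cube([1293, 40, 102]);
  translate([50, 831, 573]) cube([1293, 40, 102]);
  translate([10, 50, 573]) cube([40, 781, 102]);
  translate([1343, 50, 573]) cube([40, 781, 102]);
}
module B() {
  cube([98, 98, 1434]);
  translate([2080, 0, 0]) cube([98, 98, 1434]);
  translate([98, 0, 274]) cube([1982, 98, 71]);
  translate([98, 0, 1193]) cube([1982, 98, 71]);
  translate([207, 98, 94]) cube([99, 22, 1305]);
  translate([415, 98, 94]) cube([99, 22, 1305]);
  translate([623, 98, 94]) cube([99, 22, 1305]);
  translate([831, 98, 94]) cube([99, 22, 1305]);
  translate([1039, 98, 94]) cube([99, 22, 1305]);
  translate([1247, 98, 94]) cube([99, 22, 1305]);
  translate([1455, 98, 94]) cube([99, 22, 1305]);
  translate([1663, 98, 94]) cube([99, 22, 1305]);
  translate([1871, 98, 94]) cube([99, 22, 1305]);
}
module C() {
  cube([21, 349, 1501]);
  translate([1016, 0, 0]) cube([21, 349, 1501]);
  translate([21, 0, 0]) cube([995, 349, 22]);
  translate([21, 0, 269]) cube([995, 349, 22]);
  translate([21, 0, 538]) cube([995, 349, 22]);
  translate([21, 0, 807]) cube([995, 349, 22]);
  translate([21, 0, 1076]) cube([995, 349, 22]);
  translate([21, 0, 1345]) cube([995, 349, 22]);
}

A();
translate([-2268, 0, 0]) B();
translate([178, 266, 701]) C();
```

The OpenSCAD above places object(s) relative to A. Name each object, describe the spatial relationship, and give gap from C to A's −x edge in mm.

A is a table. B is a fence section. C is a bookshelf. The fence section is on the floor beside the table on its −x side. The bookshelf is on top of the table, centred. The gap from the bookshelf to the table's −x edge is 178 mm.

The bookshelf's min-x is at 178; the table's min-x is 0; gap = 178 mm.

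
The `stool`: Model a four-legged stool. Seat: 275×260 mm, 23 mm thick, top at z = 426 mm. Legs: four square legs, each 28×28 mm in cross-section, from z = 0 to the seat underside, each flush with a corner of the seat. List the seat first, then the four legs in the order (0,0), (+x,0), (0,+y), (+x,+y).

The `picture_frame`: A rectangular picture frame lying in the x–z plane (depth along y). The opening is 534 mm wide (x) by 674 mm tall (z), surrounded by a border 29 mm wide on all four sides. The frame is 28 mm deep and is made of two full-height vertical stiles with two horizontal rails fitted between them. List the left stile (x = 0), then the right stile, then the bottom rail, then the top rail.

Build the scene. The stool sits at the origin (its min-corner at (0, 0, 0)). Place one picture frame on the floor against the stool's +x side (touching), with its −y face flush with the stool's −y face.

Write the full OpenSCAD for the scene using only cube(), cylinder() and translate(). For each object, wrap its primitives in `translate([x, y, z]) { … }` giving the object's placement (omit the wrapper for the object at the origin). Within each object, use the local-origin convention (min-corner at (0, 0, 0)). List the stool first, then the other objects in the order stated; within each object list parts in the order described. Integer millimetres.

translate([0, 0, 403]) cube([275, 260, 23]);
cube([28, 28, 403]);
translate([247, 0, 0]) cube([28, 28, 403]);
translate([0, 232, 0]) cube([28, 28, 403]);
translate([247, 232, 0]) cube([28, 28, 403]);
translate([275, 0, 0]) {
  cube([29, 28, 732]);
  translate([563, 0, 0]) cube([29, 28, 732]);
  translate([29, 0, 0]) cube([534, 28, 29]);
  translate([29, 0, 703]) cube([534, 28, 29]);
}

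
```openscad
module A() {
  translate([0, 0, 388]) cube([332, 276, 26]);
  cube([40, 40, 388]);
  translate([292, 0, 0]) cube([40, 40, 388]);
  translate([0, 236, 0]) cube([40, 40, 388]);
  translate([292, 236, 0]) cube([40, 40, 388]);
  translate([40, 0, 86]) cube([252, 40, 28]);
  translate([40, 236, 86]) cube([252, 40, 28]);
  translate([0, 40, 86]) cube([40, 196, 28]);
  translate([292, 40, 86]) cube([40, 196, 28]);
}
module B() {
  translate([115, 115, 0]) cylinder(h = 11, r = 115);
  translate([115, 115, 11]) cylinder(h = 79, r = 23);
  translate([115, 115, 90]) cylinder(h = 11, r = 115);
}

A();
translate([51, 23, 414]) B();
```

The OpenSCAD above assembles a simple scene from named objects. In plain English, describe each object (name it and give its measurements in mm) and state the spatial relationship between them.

A is a simple wooden stool: a rectangular seat 332 mm (x) by 276 mm (y), 26 mm thick, top face at z = 414 mm, on four square legs, each 40×40 mm in cross-section. The legs rest on z = 0, each flush with a corner of the seat. Four stretchers, 40 mm wide and 28 mm tall, connect adjacent legs with their undersides at z = 86 mm, each running between the inner faces of the legs it joins and aligned with the legs' outer faces on the other axis.

B is a spool: two coaxial disc flanges of radius 115 mm and thickness 11 mm, joined by a core cylinder of radius 23 mm and height 79 mm. The lower flange rests on z = 0 and the three cylinders share a vertical axis.

The spool is on top of the stool, centred.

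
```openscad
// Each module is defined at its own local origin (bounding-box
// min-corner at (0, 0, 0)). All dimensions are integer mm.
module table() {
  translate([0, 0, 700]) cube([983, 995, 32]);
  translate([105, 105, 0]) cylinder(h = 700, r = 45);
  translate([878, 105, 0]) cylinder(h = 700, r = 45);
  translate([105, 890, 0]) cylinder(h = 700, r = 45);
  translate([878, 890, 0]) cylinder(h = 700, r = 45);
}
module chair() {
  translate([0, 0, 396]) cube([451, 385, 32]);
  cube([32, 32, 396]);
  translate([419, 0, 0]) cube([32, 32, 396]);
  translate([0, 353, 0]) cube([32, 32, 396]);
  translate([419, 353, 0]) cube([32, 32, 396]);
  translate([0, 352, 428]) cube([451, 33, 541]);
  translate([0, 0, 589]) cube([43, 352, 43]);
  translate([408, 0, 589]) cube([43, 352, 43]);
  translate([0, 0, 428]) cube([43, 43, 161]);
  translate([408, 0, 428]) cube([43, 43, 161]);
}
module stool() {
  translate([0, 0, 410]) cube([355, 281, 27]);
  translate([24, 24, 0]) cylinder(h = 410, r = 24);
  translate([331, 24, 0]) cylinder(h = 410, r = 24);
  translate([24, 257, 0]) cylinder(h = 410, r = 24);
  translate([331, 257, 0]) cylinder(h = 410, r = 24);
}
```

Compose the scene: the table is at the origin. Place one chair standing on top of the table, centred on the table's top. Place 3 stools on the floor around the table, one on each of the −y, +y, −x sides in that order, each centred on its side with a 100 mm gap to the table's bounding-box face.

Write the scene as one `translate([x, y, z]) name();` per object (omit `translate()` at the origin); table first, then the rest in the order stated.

table();
translate([266, 305, 732]) chair();
translate([314, -381, 0]) stool();
translate([314, 1095, 0]) stool();
translate([-455, 357, 0]) stool();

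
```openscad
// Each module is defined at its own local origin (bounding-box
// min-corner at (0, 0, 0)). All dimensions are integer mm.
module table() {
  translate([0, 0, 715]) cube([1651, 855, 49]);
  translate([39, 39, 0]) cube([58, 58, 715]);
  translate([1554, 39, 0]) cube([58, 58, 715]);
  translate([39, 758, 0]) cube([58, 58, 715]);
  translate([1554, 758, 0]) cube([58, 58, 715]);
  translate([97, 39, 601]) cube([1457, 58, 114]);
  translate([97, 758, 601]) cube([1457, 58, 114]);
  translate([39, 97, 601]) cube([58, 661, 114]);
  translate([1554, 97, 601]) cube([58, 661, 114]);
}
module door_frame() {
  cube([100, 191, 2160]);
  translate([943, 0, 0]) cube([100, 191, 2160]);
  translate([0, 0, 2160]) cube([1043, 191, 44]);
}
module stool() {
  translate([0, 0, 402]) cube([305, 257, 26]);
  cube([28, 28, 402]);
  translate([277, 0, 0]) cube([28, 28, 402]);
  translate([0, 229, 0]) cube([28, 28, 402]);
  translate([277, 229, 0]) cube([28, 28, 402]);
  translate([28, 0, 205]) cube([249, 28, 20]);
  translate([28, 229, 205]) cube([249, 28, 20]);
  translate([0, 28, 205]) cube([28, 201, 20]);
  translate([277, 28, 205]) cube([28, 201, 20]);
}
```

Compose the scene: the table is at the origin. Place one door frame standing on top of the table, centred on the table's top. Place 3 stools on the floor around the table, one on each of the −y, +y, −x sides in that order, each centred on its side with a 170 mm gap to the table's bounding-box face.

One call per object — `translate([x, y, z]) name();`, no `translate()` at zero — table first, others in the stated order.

table();
translate([304, 332, 764]) door_frame();
translate([673, -427, 0]) stool();
translate([673, 1025, 0]) stool();
translate([-475, 299, 0]) stool();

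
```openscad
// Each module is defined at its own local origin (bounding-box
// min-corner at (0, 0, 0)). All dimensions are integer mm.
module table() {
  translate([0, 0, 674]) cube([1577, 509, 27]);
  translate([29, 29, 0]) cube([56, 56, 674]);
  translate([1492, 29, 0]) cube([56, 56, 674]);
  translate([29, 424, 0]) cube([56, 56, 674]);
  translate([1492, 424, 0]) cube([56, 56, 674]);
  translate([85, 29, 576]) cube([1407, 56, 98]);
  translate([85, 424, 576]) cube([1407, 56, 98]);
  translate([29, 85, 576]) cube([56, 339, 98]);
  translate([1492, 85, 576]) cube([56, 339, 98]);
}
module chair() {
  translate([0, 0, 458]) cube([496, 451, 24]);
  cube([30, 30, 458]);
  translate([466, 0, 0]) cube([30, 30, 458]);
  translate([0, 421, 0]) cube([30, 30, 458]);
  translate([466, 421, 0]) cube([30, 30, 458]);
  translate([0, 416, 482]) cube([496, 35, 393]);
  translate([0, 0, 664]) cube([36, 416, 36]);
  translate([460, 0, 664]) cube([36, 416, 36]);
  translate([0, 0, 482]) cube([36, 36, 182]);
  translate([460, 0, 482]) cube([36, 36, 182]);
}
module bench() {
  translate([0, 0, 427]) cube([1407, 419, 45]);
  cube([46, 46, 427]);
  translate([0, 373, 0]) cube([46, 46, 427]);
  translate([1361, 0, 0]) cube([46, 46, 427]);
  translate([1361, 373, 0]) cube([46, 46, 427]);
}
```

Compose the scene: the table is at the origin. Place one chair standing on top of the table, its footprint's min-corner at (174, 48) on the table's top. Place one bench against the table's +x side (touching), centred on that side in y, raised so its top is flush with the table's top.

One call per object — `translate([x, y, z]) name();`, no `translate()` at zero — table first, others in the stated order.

table();
translate([174, 48, 701]) chair();
translate([1577, 45, 229]) bench();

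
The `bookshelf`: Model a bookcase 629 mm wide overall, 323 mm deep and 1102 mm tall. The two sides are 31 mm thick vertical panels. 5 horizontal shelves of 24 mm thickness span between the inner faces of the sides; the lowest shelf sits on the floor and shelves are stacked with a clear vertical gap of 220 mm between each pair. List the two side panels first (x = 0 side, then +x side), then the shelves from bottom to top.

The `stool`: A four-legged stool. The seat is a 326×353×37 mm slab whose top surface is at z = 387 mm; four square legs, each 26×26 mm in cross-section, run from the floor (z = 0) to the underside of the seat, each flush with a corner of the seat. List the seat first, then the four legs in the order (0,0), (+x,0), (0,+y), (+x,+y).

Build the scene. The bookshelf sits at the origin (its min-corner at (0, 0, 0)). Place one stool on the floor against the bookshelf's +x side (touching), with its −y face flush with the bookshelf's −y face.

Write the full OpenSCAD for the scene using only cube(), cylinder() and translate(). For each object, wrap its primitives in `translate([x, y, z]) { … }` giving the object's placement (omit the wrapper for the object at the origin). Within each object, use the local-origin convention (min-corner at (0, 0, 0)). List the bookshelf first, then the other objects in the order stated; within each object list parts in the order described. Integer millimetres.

cube([31, 323, 1102]);
translate([598, 0, 0]) cube([31, 323, 1102]);
translate([31, 0, 0]) cube([567, 323, 24]);
translate([31, 0, 244]) cube([567, 323, 24]);
translate([31, 0, 488]) cube([567, 323, 24]);
translate([31, 0, 732]) cube([567, 323, 24]);
translate([31, 0, 976]) cube([567, 323, 24]);
translate([629, 0, 0]) {
  translate([0, 0, 350]) cube([326, 353, 37]);
  cube([26, 26, 350]);
  translate([300, 0, 0]) cube([26, 26, 350]);
  translate([0, 327, 0]) cube([26, 26, 350]);
  translate([300, 327, 0]) cube([26, 26, 350]);
}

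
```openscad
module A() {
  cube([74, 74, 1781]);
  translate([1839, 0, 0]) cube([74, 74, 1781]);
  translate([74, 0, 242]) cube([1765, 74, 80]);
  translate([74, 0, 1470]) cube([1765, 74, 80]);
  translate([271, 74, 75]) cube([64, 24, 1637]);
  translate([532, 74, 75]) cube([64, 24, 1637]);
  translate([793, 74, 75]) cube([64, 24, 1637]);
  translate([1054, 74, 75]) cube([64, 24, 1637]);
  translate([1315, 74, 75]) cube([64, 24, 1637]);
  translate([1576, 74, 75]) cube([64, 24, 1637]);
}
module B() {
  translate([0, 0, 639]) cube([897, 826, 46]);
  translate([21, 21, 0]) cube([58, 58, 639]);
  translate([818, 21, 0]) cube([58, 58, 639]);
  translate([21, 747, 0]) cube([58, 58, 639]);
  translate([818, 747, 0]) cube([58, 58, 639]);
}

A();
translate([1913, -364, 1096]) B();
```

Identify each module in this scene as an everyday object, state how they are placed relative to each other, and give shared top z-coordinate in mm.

Both tops at z = 1781 mm.

A is a fence section. B is a table. The table is beside the fence section with their tops flush at z = 1781. The shared top z-coordinate is 1781 mm.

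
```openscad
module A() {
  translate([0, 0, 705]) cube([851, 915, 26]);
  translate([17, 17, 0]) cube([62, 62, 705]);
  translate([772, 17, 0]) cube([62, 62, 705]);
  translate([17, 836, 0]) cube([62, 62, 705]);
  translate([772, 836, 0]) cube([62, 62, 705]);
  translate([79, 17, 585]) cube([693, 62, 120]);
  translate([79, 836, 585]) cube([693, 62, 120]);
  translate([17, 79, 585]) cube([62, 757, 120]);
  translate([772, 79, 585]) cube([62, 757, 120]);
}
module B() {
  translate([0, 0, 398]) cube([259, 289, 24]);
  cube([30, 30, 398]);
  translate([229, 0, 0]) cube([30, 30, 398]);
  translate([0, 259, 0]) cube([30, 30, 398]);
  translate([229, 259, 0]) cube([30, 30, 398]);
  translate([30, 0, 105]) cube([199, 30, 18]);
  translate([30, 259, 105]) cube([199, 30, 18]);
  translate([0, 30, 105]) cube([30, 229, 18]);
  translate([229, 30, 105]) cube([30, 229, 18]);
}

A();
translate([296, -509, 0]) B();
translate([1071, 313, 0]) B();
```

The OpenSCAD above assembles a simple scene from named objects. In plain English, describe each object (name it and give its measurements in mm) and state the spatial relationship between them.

A is a table: top 851 mm (x) × 915 mm (y), 26 mm thick, upper face at z = 731 mm, on four 62×62 mm square legs, each inset 17 mm from the nearest pair of top edges, running from z = 0 to the bottom of the top. Four apron rails, 62 mm thick and 120 mm tall, run between adjacent legs with their top edges flush with the underside of the top and their outer faces flush with the legs' outer faces.

B is a four-legged stool. The seat is a 259×289×24 mm slab whose top surface is at z = 422 mm; four square legs, each 30×30 mm in cross-section, run from the floor (z = 0) to the underside of the seat, each flush with a corner of the seat. Four stretchers, 30 mm wide and 18 mm tall, connect adjacent legs with their undersides at z = 105 mm, each running between the inner faces of the legs it joins and aligned with the legs' outer faces on the other axis.

Two stools sit around the table at the −y, +x sides.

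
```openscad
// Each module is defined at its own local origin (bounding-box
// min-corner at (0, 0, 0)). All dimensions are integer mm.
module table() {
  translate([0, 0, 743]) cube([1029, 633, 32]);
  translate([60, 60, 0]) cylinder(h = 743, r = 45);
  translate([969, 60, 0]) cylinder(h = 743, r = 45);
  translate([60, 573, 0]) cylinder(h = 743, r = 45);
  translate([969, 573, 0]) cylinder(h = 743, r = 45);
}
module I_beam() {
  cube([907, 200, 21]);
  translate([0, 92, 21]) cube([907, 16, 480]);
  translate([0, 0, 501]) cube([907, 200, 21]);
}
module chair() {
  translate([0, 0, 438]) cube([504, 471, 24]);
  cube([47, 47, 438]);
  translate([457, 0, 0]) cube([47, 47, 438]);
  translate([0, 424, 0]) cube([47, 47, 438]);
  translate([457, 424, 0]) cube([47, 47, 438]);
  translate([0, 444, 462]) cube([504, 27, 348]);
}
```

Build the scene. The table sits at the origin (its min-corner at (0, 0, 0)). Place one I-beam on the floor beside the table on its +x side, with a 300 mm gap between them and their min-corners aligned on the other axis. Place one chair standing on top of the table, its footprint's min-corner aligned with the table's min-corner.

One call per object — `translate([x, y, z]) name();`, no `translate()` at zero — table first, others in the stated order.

table();
translate([1329, 0, 0]) I_beam();
translate([0, 0, 775]) chair();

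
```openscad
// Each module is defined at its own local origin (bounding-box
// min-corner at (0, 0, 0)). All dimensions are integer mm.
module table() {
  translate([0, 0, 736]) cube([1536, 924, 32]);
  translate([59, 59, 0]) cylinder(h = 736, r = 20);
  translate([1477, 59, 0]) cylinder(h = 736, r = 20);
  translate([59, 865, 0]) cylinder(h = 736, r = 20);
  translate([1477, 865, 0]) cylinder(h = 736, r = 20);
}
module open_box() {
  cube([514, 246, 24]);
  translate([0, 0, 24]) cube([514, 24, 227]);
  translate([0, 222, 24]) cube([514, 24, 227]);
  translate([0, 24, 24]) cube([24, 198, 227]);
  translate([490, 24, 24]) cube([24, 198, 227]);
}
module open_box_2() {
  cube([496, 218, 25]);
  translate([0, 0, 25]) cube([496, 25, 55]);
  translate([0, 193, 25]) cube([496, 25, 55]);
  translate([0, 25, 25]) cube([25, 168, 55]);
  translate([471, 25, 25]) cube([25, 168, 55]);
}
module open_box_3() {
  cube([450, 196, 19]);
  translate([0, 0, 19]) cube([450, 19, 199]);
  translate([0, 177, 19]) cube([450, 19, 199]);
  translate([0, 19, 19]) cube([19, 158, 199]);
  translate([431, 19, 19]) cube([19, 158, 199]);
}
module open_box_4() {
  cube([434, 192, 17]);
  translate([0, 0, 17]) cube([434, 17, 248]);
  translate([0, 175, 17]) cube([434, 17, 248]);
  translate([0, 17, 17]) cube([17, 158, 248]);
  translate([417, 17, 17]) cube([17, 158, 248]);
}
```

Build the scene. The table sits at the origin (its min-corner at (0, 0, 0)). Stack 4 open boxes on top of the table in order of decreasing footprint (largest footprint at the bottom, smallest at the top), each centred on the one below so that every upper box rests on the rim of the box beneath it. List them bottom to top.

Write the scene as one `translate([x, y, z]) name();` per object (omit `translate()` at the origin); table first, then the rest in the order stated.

table();
translate([511, 339, 768]) open_box();
translate([520, 353, 1019]) open_box_2();
translate([543, 364, 1099]) open_box_3();
translate([551, 366, 1317]) open_box_4();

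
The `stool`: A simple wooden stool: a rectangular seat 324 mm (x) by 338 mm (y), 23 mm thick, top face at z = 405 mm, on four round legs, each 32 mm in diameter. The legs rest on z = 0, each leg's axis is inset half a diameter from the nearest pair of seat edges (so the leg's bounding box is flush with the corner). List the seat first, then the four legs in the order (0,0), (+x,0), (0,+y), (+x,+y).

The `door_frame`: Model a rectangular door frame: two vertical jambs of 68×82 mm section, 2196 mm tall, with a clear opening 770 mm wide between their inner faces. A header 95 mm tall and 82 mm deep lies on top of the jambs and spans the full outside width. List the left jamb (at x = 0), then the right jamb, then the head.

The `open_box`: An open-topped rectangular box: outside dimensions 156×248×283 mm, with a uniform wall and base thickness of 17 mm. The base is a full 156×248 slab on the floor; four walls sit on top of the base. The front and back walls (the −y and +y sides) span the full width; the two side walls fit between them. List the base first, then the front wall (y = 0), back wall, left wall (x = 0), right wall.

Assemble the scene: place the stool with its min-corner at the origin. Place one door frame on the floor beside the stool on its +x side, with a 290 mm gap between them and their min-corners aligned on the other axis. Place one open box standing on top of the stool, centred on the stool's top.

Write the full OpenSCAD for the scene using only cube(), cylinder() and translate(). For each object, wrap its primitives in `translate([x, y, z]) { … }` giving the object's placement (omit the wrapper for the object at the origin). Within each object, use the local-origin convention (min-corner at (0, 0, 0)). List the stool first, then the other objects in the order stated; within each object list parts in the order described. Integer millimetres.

translate([0, 0, 382]) cube([324, 338, 23]);
translate([16, 16, 0]) cylinder(h = 382, r = 16);
translate([308, 16, 0]) cylinder(h = 382, r = 16);
translate([16, 322, 0]) cylinder(h = 382, r = 16);
translate([308, 322, 0]) cylinder(h = 382, r = 16);
translate([614, 0, 0]) {
  cube([68, 82, 2196]);
  translate([838, 0, 0]) cube([68, 82, 2196]);
  translate([0, 0, 2196]) cube([906, 82, 95]);
}
translate([84, 45, 405]) {
  cube([156, 248, 17]);
  translate([0, 0, 17]) cube([156, 17, 266]);
  translate([0, 231, 17]) cube([156, 17, 266]);
  translate([0, 17, 17]) cube([17, 214, 266]);
  translate([139, 17, 17]) cube([17, 214, 266]);
}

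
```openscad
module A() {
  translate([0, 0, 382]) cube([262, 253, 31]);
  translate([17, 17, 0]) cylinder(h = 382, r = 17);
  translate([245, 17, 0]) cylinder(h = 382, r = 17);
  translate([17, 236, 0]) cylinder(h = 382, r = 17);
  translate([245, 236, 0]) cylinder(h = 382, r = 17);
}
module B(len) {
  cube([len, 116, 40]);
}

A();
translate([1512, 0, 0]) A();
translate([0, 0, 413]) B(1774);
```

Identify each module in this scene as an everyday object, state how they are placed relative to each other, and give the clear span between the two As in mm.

A is a stool. B is a beam. A beam spans the tops of two stools. The clear span between the two stools is 1250 mm.

Second stool starts at x = 1512; first ends at x = 262; clear span = 1512 − 262 = 1250 mm.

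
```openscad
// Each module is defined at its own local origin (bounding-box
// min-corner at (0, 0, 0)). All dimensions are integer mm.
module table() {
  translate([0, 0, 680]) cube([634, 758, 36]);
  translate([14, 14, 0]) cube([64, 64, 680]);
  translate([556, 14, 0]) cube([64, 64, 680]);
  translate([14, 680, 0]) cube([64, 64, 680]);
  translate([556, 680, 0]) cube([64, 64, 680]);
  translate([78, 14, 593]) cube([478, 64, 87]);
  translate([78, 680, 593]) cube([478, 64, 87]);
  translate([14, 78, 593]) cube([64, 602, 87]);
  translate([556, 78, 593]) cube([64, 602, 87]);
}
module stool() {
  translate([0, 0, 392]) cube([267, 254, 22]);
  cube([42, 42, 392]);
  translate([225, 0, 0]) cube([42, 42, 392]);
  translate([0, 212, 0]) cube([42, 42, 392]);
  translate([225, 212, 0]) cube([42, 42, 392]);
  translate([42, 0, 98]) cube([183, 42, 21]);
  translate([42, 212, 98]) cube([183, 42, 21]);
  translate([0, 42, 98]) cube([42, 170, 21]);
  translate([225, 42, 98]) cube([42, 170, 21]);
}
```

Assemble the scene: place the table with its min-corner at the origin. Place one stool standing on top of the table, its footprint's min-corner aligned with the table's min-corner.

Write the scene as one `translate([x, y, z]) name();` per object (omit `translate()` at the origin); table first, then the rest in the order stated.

table();
translate([0, 0, 716]) stool();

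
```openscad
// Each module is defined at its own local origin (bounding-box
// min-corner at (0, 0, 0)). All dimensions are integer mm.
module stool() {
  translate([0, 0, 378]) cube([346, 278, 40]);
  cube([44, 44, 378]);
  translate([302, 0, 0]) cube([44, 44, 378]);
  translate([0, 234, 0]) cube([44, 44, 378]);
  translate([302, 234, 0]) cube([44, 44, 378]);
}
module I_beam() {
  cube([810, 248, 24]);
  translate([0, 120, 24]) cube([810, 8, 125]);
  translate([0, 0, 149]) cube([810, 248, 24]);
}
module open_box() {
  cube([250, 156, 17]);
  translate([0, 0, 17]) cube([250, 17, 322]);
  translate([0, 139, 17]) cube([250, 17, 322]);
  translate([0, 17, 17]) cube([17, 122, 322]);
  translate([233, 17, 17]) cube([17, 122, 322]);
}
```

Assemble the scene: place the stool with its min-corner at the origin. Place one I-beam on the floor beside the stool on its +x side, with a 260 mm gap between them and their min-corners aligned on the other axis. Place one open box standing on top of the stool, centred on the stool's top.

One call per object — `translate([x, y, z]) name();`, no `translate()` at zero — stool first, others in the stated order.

stool();
translate([606, 0, 0]) I_beam();
translate([48, 61, 418]) open_box();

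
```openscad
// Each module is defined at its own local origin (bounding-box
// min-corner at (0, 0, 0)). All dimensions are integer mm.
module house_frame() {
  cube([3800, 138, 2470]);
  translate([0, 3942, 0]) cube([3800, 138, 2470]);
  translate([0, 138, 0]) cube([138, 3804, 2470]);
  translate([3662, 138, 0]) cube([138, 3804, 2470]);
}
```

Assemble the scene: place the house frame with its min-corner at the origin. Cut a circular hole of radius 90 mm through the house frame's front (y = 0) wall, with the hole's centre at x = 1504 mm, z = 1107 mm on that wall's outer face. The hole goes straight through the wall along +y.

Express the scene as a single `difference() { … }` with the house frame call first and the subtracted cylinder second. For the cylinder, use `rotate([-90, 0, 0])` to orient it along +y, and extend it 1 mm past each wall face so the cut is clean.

difference() {
  house_frame();
  translate([1504, -1, 1107]) rotate([-90, 0, 0]) cylinder(h = 140, r = 90);
}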